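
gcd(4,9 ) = 1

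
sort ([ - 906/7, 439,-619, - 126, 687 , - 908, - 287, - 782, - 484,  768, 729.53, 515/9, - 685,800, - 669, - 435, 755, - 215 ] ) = [ - 908, - 782, - 685,  -  669, - 619, - 484,-435,-287, - 215, - 906/7, - 126,515/9, 439,687, 729.53,  755, 768, 800] 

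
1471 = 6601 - 5130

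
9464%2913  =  725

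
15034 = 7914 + 7120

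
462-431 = 31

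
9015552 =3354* 2688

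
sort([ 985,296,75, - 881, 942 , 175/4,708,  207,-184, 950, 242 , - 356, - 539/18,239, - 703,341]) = [ - 881, - 703,-356, - 184, - 539/18, 175/4,75,  207,239, 242 , 296,341, 708, 942,950, 985]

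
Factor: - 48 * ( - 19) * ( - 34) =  - 2^5*3^1*17^1  *19^1 = -31008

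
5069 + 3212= 8281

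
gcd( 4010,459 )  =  1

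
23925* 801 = 19163925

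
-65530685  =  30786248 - 96316933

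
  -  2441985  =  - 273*8945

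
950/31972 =475/15986= 0.03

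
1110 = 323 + 787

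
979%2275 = 979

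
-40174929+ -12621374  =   - 52796303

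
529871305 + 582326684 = 1112197989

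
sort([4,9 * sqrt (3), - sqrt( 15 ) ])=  [ - sqrt( 15) , 4,9*sqrt( 3 )]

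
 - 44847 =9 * ( - 4983)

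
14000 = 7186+6814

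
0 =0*7414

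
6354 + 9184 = 15538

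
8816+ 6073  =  14889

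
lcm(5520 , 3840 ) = 88320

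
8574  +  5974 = 14548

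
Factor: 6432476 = 2^2*199^1*8081^1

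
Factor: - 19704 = - 2^3*3^1*821^1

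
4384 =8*548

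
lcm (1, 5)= 5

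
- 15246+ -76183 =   -  91429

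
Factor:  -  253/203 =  - 7^( - 1 )*11^1 * 23^1*29^(  -  1 )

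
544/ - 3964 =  -1+855/991 = - 0.14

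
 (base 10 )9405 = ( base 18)1b09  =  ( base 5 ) 300110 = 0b10010010111101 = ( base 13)4386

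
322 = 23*14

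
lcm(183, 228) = 13908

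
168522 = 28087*6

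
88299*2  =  176598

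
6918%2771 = 1376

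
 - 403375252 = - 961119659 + 557744407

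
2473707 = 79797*31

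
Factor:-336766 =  - 2^1*23^1*7321^1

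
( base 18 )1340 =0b1101011011100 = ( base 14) 2712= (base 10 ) 6876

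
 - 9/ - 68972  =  9/68972 = 0.00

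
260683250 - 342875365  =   - 82192115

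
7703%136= 87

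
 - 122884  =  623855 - 746739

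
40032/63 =635  +  3/7= 635.43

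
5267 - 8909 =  - 3642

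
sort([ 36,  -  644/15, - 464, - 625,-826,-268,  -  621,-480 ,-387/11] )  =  [-826,-625, - 621, - 480, - 464, - 268, - 644/15 ,  -  387/11,  36] 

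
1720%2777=1720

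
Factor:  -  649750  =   - 2^1*5^3*23^1 * 113^1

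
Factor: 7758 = 2^1*3^2*431^1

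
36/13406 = 18/6703 = 0.00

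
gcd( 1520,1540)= 20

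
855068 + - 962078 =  - 107010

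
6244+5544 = 11788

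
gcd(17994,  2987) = 1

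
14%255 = 14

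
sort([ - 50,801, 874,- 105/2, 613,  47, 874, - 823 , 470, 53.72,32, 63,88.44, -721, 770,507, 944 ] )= [ - 823,  -  721,-105/2, - 50, 32, 47,53.72, 63,88.44, 470,507,613,770, 801, 874, 874, 944] 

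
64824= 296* 219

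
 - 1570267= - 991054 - 579213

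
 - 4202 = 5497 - 9699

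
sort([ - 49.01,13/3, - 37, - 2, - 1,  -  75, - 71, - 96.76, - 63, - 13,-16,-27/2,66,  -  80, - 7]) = [ - 96.76, -80, - 75, - 71, - 63, - 49.01, - 37, - 16, - 27/2, -13, - 7, - 2,  -  1, 13/3, 66 ] 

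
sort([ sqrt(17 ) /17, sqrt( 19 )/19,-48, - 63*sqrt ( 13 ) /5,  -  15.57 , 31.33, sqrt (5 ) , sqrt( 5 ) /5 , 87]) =[  -  48, - 63*sqrt( 13) /5, - 15.57,sqrt(19 )/19  ,  sqrt(17 ) /17,  sqrt( 5) /5,  sqrt ( 5), 31.33,87]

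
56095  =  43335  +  12760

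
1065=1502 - 437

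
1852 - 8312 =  - 6460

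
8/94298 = 4/47149 = 0.00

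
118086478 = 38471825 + 79614653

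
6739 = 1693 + 5046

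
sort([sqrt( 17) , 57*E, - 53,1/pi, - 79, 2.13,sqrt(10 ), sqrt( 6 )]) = [ - 79, - 53,1/pi, 2.13, sqrt(6 ),sqrt(10 ), sqrt(17), 57*E]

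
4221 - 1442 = 2779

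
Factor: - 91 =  - 7^1*13^1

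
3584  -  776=2808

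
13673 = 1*13673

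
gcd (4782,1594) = 1594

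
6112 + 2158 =8270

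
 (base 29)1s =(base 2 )111001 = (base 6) 133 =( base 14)41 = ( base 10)57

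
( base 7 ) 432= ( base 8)333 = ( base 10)219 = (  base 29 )7g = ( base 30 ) 79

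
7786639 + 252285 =8038924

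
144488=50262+94226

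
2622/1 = 2622 = 2622.00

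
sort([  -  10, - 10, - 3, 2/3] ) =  [  -  10, - 10,-3,2/3] 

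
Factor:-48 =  - 2^4 * 3^1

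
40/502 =20/251 = 0.08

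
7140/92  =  1785/23 = 77.61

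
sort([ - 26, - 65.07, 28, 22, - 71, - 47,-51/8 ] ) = [-71, - 65.07, - 47, - 26,-51/8,22,28]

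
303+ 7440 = 7743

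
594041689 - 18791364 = 575250325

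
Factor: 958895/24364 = 2^( - 2 )*5^1* 7^1*6091^( - 1 )*27397^1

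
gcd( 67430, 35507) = 1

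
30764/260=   7691/65= 118.32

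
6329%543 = 356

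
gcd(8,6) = 2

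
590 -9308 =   -  8718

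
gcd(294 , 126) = 42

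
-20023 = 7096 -27119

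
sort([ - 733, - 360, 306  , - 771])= [ - 771, - 733, - 360, 306 ]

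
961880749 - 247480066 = 714400683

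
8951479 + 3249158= 12200637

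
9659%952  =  139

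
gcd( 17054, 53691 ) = 1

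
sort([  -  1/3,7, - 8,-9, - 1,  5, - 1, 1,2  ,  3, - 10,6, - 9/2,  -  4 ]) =[  -  10, - 9, - 8, - 9/2, - 4,- 1, - 1, - 1/3, 1, 2,3,5, 6, 7] 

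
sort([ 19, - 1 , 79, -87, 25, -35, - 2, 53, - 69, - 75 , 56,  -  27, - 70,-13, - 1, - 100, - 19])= [ -100, -87, - 75, - 70, - 69, -35, - 27,-19, - 13 , - 2, - 1, - 1, 19, 25, 53, 56,  79] 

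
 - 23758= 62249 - 86007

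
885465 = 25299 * 35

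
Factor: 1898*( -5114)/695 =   -  9706372/695  =  -2^2*5^( - 1) *13^1*73^1 * 139^(  -  1 )*2557^1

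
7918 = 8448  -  530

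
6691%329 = 111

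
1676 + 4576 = 6252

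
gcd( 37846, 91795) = 1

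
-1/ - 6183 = 1/6183 = 0.00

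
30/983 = 30/983  =  0.03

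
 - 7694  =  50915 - 58609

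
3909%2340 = 1569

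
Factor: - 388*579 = - 224652 = - 2^2*3^1*97^1*193^1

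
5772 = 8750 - 2978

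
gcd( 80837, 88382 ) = 1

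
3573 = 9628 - 6055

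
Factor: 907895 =5^1 * 107^1*1697^1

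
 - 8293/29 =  - 8293/29  =  -  285.97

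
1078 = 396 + 682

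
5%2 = 1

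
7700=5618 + 2082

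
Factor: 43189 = 43189^1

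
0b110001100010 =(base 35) 2kk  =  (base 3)11100102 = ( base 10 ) 3170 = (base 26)4HO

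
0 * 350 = 0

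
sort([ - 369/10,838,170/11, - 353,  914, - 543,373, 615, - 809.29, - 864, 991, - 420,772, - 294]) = [  -  864, - 809.29,  -  543, -420, - 353, - 294, - 369/10,170/11, 373 , 615,772,838 , 914,991] 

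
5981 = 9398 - 3417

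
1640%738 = 164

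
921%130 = 11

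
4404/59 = 4404/59=74.64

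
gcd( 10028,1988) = 4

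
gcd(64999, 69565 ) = 1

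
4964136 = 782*6348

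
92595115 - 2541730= 90053385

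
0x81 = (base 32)41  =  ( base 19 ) 6F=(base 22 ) 5J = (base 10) 129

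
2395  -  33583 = - 31188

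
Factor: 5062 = 2^1*2531^1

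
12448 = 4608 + 7840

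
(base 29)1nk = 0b10111111000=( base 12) A74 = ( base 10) 1528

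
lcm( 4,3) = 12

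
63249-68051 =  - 4802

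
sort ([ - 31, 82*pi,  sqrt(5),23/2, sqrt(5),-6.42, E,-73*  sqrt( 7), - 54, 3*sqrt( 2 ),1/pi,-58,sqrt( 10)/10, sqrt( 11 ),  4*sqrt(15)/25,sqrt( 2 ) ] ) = [ - 73*sqrt ( 7), - 58  ,-54, - 31, -6.42 , sqrt( 10 ) /10, 1/pi,4*sqrt( 15) /25, sqrt( 2 ), sqrt (5), sqrt( 5),E,sqrt( 11), 3*sqrt( 2), 23/2, 82*pi] 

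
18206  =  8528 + 9678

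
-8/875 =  - 8/875  =  - 0.01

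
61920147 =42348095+19572052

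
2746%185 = 156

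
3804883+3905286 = 7710169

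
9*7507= 67563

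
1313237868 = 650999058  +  662238810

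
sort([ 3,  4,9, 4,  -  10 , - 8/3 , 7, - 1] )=[ - 10,  -  8/3, - 1,3, 4,4 , 7, 9]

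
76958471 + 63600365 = 140558836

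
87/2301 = 29/767 = 0.04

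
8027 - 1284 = 6743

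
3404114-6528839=- 3124725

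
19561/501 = 39 + 22/501 = 39.04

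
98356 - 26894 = 71462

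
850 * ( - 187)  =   -158950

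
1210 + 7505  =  8715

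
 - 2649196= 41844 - 2691040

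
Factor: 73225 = 5^2 * 29^1 * 101^1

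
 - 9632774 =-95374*101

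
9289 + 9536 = 18825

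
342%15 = 12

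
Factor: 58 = 2^1*29^1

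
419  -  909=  - 490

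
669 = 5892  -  5223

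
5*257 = 1285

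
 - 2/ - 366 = 1/183  =  0.01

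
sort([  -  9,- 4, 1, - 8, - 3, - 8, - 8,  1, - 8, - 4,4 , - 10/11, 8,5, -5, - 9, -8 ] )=[ - 9, - 9,- 8, - 8,- 8,-8, - 8, - 5, - 4,-4,-3, - 10/11, 1,1, 4, 5,8 ]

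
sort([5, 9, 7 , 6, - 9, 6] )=[ - 9,5 , 6, 6,7, 9] 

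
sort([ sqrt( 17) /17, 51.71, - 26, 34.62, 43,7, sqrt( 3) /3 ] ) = [ - 26,sqrt( 17)/17,sqrt ( 3 ) /3,7, 34.62, 43,  51.71]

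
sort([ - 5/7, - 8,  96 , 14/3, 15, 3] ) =[ - 8, - 5/7, 3, 14/3, 15,96] 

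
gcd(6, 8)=2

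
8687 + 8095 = 16782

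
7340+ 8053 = 15393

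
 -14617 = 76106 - 90723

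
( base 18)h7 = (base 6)1241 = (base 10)313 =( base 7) 625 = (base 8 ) 471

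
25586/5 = 5117 + 1/5 = 5117.20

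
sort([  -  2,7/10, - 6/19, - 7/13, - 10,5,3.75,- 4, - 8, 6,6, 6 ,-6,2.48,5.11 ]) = [- 10, - 8, - 6 ,-4, - 2, - 7/13, - 6/19,7/10,2.48,3.75,5, 5.11,6,6, 6] 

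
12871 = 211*61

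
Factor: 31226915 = 5^1*6245383^1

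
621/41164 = 621/41164 = 0.02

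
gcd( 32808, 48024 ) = 24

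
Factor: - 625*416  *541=  -  140660000 = - 2^5*5^4*13^1*541^1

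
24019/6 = 4003 + 1/6 = 4003.17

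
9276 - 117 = 9159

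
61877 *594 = 36754938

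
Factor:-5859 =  - 3^3*7^1*31^1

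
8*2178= 17424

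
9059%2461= 1676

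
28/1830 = 14/915= 0.02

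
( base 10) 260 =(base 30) 8K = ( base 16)104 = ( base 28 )98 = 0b100000100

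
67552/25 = 2702  +  2/25 = 2702.08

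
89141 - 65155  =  23986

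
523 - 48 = 475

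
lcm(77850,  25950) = 77850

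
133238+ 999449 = 1132687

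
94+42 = 136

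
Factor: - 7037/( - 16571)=31^1*73^ (-1) = 31/73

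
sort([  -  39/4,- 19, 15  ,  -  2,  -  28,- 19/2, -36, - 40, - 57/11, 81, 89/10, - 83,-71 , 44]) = [  -  83,-71 , - 40, - 36, - 28 , - 19 ,-39/4, - 19/2, - 57/11, - 2,  89/10, 15 , 44, 81]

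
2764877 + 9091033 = 11855910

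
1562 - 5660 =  -4098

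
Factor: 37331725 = 5^2 * 131^1*11399^1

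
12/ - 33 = -4/11 = - 0.36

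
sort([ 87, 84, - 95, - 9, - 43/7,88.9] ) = [ - 95, - 9,-43/7,84,  87,88.9]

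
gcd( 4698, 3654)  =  522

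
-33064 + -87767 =-120831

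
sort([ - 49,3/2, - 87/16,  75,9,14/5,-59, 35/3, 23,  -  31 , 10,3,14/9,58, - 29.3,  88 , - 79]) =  [  -  79, - 59, - 49, - 31, - 29.3, - 87/16, 3/2,14/9,14/5,3, 9, 10,35/3, 23,58,75,88]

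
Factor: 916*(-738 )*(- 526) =355580208 = 2^4*3^2*41^1*229^1*263^1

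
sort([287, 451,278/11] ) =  [ 278/11, 287, 451 ]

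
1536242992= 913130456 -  -623112536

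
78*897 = 69966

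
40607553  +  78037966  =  118645519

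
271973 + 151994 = 423967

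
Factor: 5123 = 47^1*109^1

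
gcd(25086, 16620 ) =6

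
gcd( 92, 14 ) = 2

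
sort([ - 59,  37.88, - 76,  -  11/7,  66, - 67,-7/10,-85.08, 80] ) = [ - 85.08, - 76, - 67,-59, - 11/7,-7/10,37.88,66,80 ] 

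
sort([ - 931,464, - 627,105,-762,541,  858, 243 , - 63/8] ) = [  -  931, - 762, - 627, - 63/8, 105, 243,464,541, 858 ]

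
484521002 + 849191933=1333712935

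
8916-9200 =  - 284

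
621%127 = 113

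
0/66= 0 = 0.00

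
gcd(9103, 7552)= 1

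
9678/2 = 4839  =  4839.00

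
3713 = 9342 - 5629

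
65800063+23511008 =89311071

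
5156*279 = 1438524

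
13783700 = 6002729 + 7780971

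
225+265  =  490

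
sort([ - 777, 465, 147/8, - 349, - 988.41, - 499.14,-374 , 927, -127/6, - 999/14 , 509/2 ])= [ - 988.41  ,-777 , - 499.14 , - 374, - 349 , - 999/14,-127/6, 147/8, 509/2, 465 , 927 ] 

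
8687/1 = 8687 = 8687.00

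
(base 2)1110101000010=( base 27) A7B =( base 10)7490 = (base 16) 1D42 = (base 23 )E3F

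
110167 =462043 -351876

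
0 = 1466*0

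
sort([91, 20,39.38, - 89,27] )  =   [-89, 20,  27 , 39.38,91 ]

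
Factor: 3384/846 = 4= 2^2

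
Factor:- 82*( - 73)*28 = 2^3 * 7^1*41^1*73^1 = 167608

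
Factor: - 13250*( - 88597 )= 2^1*5^3*19^1*53^1*4663^1 = 1173910250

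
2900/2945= 580/589 = 0.98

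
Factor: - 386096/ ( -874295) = 2^4*5^( - 1 )*59^1*409^1*174859^ ( - 1 ) 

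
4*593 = 2372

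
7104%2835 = 1434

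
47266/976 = 23633/488=48.43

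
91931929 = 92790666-858737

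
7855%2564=163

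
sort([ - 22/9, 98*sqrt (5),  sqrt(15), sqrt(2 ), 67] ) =[ - 22/9, sqrt(2 ),sqrt(15),67,98*sqrt( 5 ) ] 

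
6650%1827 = 1169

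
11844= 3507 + 8337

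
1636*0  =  0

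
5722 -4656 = 1066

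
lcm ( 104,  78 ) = 312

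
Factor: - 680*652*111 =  - 49212960  =  - 2^5 * 3^1*5^1*17^1*37^1*163^1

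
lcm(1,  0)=0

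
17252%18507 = 17252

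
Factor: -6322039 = -439^1*14401^1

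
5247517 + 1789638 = 7037155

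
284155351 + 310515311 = 594670662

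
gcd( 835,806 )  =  1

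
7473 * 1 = 7473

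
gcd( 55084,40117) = 1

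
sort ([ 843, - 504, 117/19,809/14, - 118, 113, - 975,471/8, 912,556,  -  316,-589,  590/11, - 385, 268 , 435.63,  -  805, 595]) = [- 975,- 805, - 589, - 504, - 385,-316,  -  118, 117/19, 590/11, 809/14, 471/8, 113, 268, 435.63, 556, 595, 843, 912 ] 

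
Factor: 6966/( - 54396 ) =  - 387/3022 = - 2^ (-1)*3^2*43^1*1511^( - 1)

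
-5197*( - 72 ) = 374184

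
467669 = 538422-70753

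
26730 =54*495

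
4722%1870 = 982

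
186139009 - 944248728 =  - 758109719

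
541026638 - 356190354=184836284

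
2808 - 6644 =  - 3836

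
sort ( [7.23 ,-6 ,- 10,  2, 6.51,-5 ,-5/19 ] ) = [ - 10,-6, - 5, - 5/19, 2 , 6.51,7.23]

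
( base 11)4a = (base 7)105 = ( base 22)2A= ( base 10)54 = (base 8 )66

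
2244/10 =224  +  2/5 =224.40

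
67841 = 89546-21705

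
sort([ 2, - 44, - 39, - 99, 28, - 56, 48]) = [ - 99,- 56, - 44, - 39,2, 28,48 ]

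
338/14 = 169/7 = 24.14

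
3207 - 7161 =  - 3954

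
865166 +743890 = 1609056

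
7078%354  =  352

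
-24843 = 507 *( - 49)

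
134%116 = 18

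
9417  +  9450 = 18867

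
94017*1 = 94017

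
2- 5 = - 3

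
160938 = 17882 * 9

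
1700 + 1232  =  2932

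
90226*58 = 5233108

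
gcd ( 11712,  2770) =2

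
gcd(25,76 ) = 1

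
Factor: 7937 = 7937^1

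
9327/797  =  11+560/797 = 11.70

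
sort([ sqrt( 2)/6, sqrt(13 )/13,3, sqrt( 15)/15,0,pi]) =[ 0,sqrt( 2)/6,sqrt( 15 ) /15, sqrt ( 13 )/13,3,pi ]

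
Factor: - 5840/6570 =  - 2^3*3^( - 2)=- 8/9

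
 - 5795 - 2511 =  - 8306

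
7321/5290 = 7321/5290 = 1.38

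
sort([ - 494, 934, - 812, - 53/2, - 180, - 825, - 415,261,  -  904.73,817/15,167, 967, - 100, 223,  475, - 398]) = [-904.73, - 825, - 812, -494, - 415 , - 398,-180, - 100, - 53/2, 817/15,167, 223,261, 475 , 934,967]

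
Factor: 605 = 5^1*11^2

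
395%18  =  17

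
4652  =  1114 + 3538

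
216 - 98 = 118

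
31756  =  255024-223268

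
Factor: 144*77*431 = 2^4*3^2*7^1 *11^1*431^1 =4778928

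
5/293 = 5/293 = 0.02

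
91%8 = 3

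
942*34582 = 32576244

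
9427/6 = 9427/6 = 1571.17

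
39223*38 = 1490474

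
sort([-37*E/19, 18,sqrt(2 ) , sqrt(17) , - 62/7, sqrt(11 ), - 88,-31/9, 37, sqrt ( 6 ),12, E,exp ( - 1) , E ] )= [ - 88, - 62/7, - 37 * E/19, - 31/9,exp( - 1 ) , sqrt ( 2), sqrt( 6 )  ,  E,E, sqrt( 11),sqrt( 17 ) , 12,  18,  37 ]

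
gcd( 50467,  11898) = 1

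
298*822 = 244956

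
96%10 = 6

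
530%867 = 530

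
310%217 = 93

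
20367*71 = 1446057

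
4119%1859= 401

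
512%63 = 8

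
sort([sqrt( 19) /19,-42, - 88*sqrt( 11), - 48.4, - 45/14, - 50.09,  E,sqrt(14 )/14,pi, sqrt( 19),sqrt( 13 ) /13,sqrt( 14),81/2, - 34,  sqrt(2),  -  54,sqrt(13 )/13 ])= [ - 88*sqrt(11), - 54, - 50.09, - 48.4, - 42, - 34, - 45/14,sqrt (19 )/19,sqrt( 14 )/14,sqrt(13)/13,sqrt( 13 ) /13, sqrt(2 ), E , pi,  sqrt(14 ),sqrt( 19 ),81/2 ] 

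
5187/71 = 5187/71 =73.06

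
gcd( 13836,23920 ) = 4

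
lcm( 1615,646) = 3230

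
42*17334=728028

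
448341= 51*8791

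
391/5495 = 391/5495 = 0.07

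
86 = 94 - 8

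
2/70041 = 2/70041 =0.00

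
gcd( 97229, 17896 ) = 1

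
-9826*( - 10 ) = 98260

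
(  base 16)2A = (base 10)42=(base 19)24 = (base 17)28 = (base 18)26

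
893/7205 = 893/7205 = 0.12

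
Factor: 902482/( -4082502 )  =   - 451241/2041251 = - 3^( - 1)*7^2*9209^1*680417^( - 1 )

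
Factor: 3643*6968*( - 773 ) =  - 2^3*13^1 *67^1*773^1 * 3643^1 = - 19622159752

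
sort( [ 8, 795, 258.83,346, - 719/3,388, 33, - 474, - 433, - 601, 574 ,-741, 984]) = [ - 741, - 601, -474,-433 , - 719/3,8 , 33, 258.83, 346,388, 574,795, 984 ]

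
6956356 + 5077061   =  12033417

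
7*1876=13132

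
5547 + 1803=7350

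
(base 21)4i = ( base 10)102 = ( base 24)46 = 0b1100110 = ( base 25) 42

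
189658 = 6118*31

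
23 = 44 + -21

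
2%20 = 2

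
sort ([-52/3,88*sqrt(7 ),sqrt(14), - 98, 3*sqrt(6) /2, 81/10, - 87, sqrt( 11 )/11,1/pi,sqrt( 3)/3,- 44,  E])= [ - 98, - 87, - 44, - 52/3,sqrt(11 ) /11,1/pi,  sqrt (3)/3,  E, 3*sqrt(6)/2,sqrt( 14 ), 81/10,88*sqrt (7)]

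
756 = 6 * 126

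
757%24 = 13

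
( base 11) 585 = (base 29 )o2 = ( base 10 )698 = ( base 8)1272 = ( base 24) 152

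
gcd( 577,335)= 1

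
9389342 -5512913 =3876429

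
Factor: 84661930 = 2^1* 5^1*31^1*79^1*3457^1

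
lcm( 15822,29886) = 268974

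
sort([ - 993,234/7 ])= [-993 , 234/7 ]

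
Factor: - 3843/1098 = - 2^ ( - 1)*7^1 = -7/2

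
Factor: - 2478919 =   -  1181^1*2099^1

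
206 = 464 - 258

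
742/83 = 8 + 78/83  =  8.94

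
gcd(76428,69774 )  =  6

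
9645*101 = 974145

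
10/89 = 10/89 = 0.11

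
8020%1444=800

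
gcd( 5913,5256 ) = 657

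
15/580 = 3/116=0.03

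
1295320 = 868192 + 427128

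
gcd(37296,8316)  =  252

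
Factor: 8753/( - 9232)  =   - 2^( - 4) * 577^(-1) * 8753^1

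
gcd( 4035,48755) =5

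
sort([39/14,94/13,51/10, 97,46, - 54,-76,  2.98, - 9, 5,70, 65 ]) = [ - 76, - 54, - 9, 39/14 , 2.98, 5,51/10, 94/13,46, 65, 70, 97 ]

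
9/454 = 9/454= 0.02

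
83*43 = 3569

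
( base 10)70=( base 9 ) 77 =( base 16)46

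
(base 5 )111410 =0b111110001100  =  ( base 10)3980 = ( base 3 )12110102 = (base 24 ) 6lk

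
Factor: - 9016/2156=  -46/11=-  2^1*11^( -1)*23^1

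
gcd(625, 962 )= 1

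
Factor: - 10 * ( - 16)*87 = 13920=2^5*3^1*5^1 * 29^1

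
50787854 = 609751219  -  558963365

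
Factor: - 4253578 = - 2^1 *7^1* 303827^1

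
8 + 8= 16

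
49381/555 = 49381/555 =88.97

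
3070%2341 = 729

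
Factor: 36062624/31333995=2^5*  3^(-2) *5^( - 1)*7^ ( - 1 )*11^( - 1)*13^1 * 9043^( - 1 )*86689^1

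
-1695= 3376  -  5071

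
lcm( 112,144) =1008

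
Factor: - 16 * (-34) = 544  =  2^5 * 17^1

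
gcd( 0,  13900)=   13900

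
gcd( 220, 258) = 2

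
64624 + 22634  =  87258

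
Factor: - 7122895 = - 5^1*13^1*109583^1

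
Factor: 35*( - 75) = -2625  =  - 3^1*5^3*7^1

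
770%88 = 66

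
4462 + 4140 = 8602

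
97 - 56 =41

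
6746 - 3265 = 3481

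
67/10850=67/10850 = 0.01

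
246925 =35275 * 7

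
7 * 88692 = 620844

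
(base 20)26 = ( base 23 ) 20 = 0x2e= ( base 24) 1M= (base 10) 46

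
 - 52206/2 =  - 26103 = - 26103.00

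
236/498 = 118/249 = 0.47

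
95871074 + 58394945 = 154266019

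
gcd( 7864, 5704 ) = 8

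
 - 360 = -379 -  - 19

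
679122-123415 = 555707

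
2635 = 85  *31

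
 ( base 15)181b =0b1010001010001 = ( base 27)73h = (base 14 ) 1C77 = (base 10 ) 5201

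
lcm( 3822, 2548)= 7644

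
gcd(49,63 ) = 7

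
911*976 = 889136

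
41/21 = 41/21 = 1.95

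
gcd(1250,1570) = 10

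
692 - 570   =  122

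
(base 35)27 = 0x4d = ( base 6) 205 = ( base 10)77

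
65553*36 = 2359908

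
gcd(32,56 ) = 8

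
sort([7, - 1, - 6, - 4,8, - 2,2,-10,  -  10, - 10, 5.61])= [ - 10, - 10, - 10,- 6, - 4, - 2, - 1, 2,5.61,7,8] 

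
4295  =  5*859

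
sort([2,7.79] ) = [ 2,7.79] 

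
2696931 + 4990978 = 7687909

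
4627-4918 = - 291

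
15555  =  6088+9467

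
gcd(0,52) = 52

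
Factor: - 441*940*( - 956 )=2^4 *3^2*5^1*7^2*47^1*239^1 = 396300240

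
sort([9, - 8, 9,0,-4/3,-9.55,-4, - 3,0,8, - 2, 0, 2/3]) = [ - 9.55, - 8, - 4, - 3, - 2, - 4/3, 0,0,  0  ,  2/3,8, 9, 9 ] 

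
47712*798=38074176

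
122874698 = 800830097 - 677955399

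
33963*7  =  237741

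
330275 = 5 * 66055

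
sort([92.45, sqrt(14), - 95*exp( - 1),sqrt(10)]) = [-95*exp( - 1), sqrt( 10), sqrt (14), 92.45 ] 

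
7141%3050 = 1041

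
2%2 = 0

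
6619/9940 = 6619/9940 = 0.67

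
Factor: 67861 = 79^1 * 859^1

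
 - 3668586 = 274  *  ( - 13389)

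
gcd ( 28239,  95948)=1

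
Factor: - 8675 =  - 5^2*347^1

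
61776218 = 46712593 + 15063625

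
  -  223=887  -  1110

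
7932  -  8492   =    -  560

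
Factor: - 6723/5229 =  - 9/7 = -3^2*7^( - 1)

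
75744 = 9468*8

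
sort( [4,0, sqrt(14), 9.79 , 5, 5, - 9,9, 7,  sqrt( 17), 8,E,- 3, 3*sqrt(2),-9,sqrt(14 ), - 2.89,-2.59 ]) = [-9, - 9,-3,-2.89 ,-2.59,0,E,sqrt( 14 ),sqrt(14),4,sqrt (17),3* sqrt (2), 5,5, 7,8,9,9.79] 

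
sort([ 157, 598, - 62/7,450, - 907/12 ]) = [ - 907/12, -62/7 , 157, 450,598 ] 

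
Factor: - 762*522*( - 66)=2^3*  3^4 * 11^1*29^1 * 127^1 = 26252424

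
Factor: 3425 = 5^2*137^1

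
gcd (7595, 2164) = 1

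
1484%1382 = 102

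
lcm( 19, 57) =57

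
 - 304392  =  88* (-3459) 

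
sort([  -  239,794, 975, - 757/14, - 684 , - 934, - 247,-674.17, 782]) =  [ - 934, - 684, - 674.17, - 247, - 239, - 757/14,782, 794,975]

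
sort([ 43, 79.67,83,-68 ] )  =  [ - 68,43,79.67,83] 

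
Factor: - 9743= - 9743^1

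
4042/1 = 4042 = 4042.00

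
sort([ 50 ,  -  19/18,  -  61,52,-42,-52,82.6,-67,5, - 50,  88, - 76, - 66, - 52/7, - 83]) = [ - 83, - 76,-67,-66,-61,  -  52, - 50,-42, - 52/7, - 19/18, 5, 50, 52, 82.6, 88 ]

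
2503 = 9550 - 7047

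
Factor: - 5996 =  - 2^2*1499^1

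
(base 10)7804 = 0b1111001111100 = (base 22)g2g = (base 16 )1e7c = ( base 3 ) 101201001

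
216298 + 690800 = 907098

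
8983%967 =280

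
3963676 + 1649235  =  5612911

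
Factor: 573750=2^1*3^3*5^4*17^1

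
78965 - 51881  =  27084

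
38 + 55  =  93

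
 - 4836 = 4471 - 9307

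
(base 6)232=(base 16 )5c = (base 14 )68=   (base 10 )92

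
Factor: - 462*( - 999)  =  2^1*3^4*7^1*11^1*37^1 = 461538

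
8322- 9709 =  - 1387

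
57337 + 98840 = 156177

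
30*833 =24990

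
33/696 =11/232=0.05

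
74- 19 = 55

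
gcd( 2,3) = 1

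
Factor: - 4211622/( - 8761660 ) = 2105811/4380830 = 2^(  -  1 )*3^3*5^(  -  1 )*19^(  -  1 )*23^1 *3391^1*23057^( - 1) 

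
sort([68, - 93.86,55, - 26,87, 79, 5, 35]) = [ - 93.86,-26,5,35,55,  68, 79,87 ]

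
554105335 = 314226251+239879084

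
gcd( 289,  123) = 1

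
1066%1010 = 56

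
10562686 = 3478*3037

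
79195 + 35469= 114664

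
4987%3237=1750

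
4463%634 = 25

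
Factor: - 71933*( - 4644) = 2^2*3^3*43^1*71933^1 = 334056852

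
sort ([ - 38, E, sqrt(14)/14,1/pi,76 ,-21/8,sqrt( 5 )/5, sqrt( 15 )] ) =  [ - 38, - 21/8,sqrt ( 14 ) /14, 1/pi, sqrt(5) /5, E, sqrt(15), 76]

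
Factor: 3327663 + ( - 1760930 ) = 1566733 = 7^1*41^1*53^1*103^1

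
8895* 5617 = 49963215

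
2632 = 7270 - 4638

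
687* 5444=3740028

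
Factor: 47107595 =5^1*17^1*554207^1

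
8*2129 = 17032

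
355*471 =167205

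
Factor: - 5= - 5^1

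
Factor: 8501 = 8501^1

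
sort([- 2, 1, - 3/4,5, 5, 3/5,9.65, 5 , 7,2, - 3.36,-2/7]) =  [- 3.36 , - 2, - 3/4, - 2/7, 3/5,1,2, 5, 5, 5, 7,  9.65]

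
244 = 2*122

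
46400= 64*725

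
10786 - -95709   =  106495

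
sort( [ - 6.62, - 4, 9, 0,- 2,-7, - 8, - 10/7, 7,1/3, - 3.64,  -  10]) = [ - 10, - 8,  -  7,-6.62, -4, - 3.64,  -  2,- 10/7, 0, 1/3,7, 9]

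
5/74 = 5/74 = 0.07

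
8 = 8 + 0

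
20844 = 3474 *6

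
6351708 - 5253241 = 1098467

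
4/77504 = 1/19376 = 0.00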